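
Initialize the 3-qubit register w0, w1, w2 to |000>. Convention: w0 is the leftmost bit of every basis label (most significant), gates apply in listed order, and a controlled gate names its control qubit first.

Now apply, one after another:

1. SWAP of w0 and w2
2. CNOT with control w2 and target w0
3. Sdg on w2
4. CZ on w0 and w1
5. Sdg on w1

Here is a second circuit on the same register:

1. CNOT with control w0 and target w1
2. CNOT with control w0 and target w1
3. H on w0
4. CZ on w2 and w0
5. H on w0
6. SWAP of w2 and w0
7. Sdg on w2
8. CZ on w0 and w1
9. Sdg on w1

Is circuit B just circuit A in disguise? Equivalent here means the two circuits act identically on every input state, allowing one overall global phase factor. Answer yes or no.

No: there is an input state on which the two circuits produce genuinely different outputs (not merely differing by a phase).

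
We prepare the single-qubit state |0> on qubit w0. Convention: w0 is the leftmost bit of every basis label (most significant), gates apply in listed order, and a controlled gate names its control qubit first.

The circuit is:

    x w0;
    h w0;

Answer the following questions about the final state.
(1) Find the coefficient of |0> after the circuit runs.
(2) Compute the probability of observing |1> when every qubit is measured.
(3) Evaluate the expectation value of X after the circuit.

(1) The final state's coefficient on |0> equals sqrt(2)/2.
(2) A full measurement returns |1> with probability 1/2.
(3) The expectation value of X is -1.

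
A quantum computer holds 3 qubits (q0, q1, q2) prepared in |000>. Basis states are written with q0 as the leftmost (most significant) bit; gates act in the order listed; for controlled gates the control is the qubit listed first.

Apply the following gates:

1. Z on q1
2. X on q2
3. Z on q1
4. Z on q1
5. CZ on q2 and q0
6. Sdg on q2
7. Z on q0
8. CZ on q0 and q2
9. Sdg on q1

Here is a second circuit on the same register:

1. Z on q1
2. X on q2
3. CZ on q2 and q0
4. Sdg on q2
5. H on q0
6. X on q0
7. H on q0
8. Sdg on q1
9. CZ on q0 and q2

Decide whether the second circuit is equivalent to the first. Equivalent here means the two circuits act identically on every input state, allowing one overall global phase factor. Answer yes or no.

Yes: on every input state the two circuits agree up to one overall phase factor.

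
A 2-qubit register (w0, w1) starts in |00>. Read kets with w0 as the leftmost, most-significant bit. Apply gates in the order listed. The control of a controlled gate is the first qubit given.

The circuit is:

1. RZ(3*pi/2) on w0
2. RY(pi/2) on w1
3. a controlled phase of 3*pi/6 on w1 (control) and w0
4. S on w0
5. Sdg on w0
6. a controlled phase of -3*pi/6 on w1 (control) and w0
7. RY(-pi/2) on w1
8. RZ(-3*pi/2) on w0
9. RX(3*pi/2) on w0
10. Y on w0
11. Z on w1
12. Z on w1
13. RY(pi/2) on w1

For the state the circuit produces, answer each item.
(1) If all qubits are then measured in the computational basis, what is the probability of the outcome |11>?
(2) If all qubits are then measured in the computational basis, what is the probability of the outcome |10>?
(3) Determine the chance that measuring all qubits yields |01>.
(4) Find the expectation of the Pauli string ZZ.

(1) Outcome |11> occurs with probability 1/4.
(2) A full measurement returns |10> with probability 1/4.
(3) A full measurement returns |01> with probability 1/4.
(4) The expectation value of ZZ is 0.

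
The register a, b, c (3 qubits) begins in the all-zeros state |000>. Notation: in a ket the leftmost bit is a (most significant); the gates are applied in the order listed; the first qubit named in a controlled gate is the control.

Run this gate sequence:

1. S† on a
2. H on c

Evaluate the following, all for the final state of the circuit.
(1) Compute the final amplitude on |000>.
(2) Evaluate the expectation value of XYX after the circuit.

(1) |000> carries amplitude sqrt(2)/2 in the final state.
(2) The expectation value of XYX is 0.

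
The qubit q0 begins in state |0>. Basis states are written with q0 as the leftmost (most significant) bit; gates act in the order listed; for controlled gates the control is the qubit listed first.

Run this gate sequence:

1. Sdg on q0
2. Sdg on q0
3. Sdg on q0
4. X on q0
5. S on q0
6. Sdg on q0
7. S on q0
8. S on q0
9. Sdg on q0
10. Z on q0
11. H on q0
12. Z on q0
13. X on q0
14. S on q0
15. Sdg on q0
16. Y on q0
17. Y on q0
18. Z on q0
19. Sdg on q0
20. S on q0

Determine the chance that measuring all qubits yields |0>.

The probability of measuring |0> is 1/2.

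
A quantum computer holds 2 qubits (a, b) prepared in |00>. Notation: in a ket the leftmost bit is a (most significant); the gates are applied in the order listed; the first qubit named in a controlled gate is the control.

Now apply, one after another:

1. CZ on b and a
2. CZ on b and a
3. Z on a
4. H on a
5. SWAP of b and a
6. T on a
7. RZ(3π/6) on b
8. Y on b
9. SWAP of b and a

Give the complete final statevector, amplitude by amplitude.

The final amplitudes are -sqrt(2)*exp(3*I*pi/4)/2 on |00>, 0 on |01>, sqrt(2)*exp(I*pi/4)/2 on |10>, 0 on |11>.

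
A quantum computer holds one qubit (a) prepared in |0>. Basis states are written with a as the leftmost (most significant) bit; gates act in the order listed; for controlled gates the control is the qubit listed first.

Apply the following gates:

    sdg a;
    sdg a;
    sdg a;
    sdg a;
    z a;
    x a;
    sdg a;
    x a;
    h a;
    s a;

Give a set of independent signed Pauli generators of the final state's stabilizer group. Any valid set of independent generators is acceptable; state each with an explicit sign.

One valid set of independent stabilizer generators is +Y (any independent generating set of the same group is equally correct).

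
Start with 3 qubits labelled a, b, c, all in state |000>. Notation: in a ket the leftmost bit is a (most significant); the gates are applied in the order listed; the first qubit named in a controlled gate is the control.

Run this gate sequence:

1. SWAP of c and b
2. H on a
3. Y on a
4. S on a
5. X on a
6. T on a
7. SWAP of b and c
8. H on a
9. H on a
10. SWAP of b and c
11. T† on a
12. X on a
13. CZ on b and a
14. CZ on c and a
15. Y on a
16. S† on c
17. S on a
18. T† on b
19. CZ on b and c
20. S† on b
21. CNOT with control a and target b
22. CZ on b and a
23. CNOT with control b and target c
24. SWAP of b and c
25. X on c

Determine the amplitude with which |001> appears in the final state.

The final state's coefficient on |001> equals sqrt(2)*I/2. Key observation: gates 5-12 undo each other exactly, leaving only the rest of the circuit to track.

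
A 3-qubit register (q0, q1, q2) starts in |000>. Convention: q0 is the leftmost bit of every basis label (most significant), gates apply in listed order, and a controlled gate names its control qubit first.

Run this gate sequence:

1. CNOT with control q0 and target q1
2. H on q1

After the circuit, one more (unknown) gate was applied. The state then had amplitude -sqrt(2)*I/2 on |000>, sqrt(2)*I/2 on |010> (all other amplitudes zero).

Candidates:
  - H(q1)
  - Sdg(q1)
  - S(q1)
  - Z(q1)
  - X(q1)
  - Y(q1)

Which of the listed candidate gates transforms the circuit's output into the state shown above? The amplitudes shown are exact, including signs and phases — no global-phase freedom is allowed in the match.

The unique candidate consistent with the amplitudes is Y(q1).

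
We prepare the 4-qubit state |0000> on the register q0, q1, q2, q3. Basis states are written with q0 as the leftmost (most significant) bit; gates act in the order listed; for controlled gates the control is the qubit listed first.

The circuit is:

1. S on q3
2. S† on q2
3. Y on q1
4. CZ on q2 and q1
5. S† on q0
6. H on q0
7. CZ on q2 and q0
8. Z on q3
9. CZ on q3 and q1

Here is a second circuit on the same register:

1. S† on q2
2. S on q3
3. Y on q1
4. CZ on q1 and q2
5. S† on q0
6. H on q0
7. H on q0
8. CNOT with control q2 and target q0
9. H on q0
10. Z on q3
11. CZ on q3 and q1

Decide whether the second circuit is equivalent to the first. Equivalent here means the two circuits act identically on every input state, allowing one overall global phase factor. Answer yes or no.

Yes, they are equivalent — the unitaries differ by at most a global phase.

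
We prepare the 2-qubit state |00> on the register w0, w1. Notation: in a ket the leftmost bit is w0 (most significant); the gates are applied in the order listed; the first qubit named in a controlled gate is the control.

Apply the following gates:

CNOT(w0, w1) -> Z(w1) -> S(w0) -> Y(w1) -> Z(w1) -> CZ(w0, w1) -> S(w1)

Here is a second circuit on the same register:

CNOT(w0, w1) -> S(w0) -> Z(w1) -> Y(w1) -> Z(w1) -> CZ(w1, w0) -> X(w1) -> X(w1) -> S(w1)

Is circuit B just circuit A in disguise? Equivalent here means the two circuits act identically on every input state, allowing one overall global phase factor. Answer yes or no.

Yes: on every input state the two circuits agree up to one overall phase factor.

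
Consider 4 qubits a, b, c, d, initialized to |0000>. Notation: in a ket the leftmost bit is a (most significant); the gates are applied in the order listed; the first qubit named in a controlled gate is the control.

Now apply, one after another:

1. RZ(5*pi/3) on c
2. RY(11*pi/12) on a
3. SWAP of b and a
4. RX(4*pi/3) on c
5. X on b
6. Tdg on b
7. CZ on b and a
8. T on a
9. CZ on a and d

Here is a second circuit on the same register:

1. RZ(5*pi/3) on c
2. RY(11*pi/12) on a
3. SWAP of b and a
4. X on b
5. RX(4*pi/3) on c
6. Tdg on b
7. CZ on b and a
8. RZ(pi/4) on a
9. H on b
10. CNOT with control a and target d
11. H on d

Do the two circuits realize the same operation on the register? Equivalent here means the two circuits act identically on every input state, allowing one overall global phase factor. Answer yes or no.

No — the two circuits implement different unitaries, even allowing a global phase.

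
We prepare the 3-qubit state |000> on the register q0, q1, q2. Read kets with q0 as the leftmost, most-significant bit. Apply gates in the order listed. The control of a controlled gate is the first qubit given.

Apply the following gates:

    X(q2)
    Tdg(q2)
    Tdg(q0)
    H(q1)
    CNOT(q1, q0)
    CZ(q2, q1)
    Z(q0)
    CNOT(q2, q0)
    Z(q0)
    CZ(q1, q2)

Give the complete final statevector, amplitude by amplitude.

The resulting statevector has amplitude sqrt(2)*exp(3*I*pi/4)/2 on |011>, sqrt(2)*exp(3*I*pi/4)/2 on |101>, and 0 on every other basis state.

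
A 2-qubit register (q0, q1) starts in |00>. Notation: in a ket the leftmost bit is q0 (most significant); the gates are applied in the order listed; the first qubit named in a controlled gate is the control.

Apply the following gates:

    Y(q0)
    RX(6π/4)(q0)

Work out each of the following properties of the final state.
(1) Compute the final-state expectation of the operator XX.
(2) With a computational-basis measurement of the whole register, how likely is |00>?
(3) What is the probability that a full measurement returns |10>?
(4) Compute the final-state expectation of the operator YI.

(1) In the final state, XX has expectation 0.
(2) The probability of measuring |00> is 1/2.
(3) A full measurement returns |10> with probability 1/2.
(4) The observable YI averages to -1.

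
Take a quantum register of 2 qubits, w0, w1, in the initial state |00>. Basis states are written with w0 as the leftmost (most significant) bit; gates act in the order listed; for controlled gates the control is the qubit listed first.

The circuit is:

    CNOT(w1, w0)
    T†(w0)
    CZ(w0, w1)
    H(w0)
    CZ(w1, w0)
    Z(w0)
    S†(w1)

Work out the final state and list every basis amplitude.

The final amplitudes are sqrt(2)/2 on |00>, 0 on |01>, -sqrt(2)/2 on |10>, 0 on |11>.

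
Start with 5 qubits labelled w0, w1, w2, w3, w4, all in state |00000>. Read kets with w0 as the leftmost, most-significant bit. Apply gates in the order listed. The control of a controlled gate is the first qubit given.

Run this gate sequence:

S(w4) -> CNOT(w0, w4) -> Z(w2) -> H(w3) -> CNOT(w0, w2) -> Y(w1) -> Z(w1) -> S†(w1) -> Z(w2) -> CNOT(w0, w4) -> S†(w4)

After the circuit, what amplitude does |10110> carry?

The amplitude on |10110> is 0.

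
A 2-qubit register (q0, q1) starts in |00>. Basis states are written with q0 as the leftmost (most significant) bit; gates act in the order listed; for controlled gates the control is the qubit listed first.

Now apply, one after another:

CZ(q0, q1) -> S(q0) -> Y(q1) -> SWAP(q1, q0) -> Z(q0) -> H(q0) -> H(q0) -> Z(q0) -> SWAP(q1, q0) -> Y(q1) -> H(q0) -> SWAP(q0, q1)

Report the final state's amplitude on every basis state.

After the circuit, the state carries amplitude sqrt(2)/2 on |00>, sqrt(2)/2 on |01>, 0 on |10>, 0 on |11>.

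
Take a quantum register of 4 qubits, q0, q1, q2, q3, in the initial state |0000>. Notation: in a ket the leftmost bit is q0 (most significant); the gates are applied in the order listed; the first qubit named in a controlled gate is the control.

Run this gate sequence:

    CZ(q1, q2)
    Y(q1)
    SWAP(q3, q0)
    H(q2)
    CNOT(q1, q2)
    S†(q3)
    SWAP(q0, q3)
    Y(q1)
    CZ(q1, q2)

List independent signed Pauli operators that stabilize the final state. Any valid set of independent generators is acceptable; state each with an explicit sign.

The final state is stabilized by the group generated by +IIXI, +ZIII, +IZII, +IIIZ; other independent generating sets are equally valid.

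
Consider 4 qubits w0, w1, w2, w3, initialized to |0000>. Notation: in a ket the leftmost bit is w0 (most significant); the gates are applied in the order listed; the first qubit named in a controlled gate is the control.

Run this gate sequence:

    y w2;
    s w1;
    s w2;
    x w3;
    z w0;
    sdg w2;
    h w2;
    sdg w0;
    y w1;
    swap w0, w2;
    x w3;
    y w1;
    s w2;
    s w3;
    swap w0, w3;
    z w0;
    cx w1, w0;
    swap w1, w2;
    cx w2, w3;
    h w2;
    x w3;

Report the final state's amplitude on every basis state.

After the circuit, the state carries amplitude -I/2 on |0000>, I/2 on |0001>, -I/2 on |0010>, I/2 on |0011>, and 0 on every other basis state.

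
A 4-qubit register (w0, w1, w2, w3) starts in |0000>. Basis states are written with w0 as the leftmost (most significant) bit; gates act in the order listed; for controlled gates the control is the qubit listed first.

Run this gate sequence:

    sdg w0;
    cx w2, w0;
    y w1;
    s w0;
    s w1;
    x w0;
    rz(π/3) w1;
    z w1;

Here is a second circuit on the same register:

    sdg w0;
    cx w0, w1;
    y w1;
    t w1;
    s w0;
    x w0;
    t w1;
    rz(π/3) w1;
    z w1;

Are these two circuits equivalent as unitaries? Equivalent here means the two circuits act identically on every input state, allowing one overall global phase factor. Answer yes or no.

No, they are not equivalent — no single phase factor reconciles the two unitaries.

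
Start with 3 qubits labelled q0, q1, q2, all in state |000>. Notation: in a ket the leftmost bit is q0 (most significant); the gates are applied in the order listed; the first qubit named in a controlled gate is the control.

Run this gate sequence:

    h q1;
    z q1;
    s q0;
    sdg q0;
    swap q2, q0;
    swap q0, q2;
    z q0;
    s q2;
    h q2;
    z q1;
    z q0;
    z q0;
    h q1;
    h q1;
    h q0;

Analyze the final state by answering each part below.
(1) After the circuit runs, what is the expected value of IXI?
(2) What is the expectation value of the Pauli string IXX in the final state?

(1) In the final state, IXI has expectation 1.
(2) The expectation value of IXX is 1.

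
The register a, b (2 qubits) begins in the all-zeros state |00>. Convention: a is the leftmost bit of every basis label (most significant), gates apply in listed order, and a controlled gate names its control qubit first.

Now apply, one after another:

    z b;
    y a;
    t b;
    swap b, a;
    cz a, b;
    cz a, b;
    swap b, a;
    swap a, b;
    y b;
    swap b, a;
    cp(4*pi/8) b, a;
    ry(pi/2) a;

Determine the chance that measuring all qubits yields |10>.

Outcome |10> occurs with probability 1/2. Key observation: steps 4-7 multiply out to the identity, so the circuit reduces to the remaining gates.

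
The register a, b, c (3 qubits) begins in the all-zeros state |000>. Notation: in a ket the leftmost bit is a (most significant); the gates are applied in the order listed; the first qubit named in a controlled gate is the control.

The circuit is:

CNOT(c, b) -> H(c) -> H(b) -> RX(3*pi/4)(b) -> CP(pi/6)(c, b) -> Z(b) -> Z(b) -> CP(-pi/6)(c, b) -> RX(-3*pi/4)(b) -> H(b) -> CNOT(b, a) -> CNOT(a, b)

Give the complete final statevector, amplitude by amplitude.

After the circuit, the state carries amplitude sqrt(2)/2 on |000>, sqrt(2)/2 on |001>, and 0 on every other basis state.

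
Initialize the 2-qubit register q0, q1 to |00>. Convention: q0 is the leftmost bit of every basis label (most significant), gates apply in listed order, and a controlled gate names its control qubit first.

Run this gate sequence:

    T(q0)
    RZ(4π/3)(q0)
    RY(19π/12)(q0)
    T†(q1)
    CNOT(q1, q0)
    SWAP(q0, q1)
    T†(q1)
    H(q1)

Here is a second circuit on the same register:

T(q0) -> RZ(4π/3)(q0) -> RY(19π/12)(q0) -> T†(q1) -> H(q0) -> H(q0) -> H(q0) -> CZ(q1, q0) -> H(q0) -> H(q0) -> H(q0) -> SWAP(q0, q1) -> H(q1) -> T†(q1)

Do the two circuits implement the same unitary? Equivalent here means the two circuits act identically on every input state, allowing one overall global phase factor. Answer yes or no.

No — the two circuits implement different unitaries, even allowing a global phase.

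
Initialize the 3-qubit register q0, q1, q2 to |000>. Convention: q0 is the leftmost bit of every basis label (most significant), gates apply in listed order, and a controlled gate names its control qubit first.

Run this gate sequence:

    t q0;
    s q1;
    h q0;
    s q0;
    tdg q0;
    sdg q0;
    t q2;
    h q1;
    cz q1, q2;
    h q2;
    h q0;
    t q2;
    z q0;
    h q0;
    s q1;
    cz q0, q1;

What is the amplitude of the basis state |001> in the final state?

The amplitude on |001> is sqrt(2)/4.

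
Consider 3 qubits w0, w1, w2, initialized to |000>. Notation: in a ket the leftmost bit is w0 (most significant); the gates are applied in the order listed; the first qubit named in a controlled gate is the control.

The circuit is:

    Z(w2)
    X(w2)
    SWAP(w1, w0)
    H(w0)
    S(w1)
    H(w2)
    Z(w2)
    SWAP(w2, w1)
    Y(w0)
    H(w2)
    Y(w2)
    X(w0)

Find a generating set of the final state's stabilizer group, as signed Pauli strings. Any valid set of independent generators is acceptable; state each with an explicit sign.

The stabilizer group can be generated by -XII, +IXI, -IIX, among other valid generating sets.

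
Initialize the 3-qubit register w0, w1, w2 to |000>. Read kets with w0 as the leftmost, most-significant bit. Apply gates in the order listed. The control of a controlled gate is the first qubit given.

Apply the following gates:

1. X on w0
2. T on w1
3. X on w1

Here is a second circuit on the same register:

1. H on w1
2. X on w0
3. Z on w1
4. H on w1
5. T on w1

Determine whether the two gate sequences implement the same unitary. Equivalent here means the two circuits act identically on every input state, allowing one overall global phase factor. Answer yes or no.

No, they are not equivalent — no single phase factor reconciles the two unitaries.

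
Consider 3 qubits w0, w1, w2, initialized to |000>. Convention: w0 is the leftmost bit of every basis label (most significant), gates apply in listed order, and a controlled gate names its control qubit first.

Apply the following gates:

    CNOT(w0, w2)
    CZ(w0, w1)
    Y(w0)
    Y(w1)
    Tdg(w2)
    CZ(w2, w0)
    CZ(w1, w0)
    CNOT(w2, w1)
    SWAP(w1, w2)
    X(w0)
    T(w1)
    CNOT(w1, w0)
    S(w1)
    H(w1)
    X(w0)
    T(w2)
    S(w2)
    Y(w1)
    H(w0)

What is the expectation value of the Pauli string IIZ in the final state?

The observable IIZ averages to -1.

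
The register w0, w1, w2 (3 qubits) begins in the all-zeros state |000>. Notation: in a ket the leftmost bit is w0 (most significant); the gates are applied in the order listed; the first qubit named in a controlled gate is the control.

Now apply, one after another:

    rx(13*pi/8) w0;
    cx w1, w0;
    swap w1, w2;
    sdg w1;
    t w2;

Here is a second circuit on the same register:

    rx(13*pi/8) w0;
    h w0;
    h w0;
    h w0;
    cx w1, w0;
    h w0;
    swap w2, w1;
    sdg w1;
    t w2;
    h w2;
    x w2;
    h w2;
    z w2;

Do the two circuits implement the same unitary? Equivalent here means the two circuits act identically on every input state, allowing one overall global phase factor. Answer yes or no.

No — the two circuits implement different unitaries, even allowing a global phase.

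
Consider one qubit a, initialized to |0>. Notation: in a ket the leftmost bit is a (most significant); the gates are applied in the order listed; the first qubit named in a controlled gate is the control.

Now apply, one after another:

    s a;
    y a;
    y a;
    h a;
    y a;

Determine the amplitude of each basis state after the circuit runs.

After the circuit, the state carries amplitude -sqrt(2)*I/2 on |0>, sqrt(2)*I/2 on |1>.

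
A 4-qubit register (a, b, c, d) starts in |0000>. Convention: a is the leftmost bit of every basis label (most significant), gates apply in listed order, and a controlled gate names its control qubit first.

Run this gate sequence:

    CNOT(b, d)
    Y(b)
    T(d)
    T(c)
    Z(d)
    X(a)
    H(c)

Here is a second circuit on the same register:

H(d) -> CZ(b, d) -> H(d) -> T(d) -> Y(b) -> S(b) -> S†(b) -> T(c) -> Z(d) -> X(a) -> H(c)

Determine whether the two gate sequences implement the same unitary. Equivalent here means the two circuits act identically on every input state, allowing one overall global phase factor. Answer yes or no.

Yes, they are equivalent — the unitaries differ by at most a global phase.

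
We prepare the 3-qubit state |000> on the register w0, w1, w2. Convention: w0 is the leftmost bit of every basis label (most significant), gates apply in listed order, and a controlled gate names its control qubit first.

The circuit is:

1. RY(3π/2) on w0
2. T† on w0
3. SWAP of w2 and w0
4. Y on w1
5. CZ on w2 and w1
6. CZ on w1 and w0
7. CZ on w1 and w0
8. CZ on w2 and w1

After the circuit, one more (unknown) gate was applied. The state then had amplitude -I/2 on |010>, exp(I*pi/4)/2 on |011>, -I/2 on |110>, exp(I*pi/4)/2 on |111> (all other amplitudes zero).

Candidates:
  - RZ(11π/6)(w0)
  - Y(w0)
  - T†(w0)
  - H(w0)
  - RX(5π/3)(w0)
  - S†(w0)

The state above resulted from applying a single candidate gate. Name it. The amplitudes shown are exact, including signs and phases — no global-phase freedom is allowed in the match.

The applied gate was H(w0). Key observation: gates 5-8 undo each other exactly, leaving only the rest of the circuit to track.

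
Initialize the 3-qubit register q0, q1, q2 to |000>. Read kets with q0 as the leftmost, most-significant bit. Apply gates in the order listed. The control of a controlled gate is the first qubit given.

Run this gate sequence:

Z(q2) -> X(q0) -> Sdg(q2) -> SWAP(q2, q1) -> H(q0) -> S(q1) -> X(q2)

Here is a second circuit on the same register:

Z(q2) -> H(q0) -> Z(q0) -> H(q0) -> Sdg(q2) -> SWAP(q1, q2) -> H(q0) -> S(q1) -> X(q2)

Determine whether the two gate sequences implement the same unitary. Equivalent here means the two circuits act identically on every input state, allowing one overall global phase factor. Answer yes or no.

Yes: on every input state the two circuits agree up to one overall phase factor.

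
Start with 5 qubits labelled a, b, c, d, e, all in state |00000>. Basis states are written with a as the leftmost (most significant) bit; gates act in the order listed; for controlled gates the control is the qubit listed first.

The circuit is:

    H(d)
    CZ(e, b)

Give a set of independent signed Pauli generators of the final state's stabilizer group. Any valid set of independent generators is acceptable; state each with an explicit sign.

The final state is stabilized by the group generated by +IIIXI, +ZIIII, +IZIII, +IIZII, +IIIIZ; other independent generating sets are equally valid.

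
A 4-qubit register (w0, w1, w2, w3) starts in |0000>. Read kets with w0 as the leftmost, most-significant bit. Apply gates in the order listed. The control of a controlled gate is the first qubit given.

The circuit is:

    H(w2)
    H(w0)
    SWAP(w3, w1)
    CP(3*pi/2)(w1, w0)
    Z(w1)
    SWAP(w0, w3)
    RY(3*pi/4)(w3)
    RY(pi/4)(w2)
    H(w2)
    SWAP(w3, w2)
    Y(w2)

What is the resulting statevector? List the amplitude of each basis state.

The final amplitudes are I*(-2 - sqrt(2))/4 on |0000>, sqrt(2)*I/4 on |0001>, -sqrt(2)*I/4 on |0010>, I*(2 - sqrt(2))/4 on |0011>, and 0 on every other basis state.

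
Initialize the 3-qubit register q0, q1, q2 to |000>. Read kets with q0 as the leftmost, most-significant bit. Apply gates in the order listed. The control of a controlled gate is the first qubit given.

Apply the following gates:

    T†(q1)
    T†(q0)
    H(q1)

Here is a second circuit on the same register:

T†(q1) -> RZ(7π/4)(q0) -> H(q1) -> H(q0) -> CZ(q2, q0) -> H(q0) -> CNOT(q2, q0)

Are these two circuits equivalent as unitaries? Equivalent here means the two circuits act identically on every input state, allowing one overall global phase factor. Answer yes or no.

Yes: on every input state the two circuits agree up to one overall phase factor.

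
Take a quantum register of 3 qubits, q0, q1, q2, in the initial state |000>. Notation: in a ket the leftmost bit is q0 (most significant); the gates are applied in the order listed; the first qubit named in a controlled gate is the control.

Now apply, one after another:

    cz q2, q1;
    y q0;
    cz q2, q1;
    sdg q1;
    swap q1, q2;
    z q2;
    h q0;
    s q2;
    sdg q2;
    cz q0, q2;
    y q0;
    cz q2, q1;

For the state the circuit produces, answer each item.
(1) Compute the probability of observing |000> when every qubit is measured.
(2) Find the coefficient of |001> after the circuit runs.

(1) A full measurement returns |000> with probability 1/2. Key observation: gates 8-9 undo each other exactly, leaving only the rest of the circuit to track.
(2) |001> carries amplitude 0 in the final state.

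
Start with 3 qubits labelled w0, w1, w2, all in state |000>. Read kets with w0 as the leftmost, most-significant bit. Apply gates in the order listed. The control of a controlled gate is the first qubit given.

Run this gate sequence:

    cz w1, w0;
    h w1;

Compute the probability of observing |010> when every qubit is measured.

A full measurement returns |010> with probability 1/2.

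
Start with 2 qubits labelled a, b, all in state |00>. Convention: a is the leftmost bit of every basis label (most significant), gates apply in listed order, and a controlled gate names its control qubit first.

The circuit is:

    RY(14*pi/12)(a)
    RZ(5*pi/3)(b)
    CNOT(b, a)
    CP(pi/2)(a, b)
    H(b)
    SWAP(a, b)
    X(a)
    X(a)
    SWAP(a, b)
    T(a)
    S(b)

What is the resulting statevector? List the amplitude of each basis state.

The final amplitudes are (-1 + sqrt(3))*exp(I*pi/6)/4 on |00>, (-1 + sqrt(3))*exp(2*I*pi/3)/4 on |01>, (-sqrt(3) - 1)*exp(5*I*pi/12)/4 on |10>, (-sqrt(3) - 1)*exp(11*I*pi/12)/4 on |11>.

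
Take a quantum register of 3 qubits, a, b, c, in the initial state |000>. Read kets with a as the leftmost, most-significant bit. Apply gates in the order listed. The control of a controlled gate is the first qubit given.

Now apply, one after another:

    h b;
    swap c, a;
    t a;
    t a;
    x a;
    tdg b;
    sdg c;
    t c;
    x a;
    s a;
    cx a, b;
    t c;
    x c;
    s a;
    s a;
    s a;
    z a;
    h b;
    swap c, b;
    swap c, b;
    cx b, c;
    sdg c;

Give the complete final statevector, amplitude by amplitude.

After the circuit, the state carries amplitude -I/2 - exp(I*pi/4)/2 on |001>, 1/2 + exp(3*I*pi/4)/2 on |010>, and 0 on every other basis state. Key observation: steps 19-20 multiply out to the identity, so the circuit reduces to the remaining gates.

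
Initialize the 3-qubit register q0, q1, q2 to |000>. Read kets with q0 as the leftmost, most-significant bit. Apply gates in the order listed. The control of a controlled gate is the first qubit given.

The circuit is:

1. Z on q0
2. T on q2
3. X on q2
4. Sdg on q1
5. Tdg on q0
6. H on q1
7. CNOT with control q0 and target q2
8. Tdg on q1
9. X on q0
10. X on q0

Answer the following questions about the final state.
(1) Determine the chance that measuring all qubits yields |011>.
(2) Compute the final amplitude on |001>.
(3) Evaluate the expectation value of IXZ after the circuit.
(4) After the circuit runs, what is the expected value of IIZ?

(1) Outcome |011> occurs with probability 1/2.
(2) The final state's coefficient on |001> equals sqrt(2)/2.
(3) In the final state, IXZ has expectation -sqrt(2)/2.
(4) The expectation value of IIZ is -1.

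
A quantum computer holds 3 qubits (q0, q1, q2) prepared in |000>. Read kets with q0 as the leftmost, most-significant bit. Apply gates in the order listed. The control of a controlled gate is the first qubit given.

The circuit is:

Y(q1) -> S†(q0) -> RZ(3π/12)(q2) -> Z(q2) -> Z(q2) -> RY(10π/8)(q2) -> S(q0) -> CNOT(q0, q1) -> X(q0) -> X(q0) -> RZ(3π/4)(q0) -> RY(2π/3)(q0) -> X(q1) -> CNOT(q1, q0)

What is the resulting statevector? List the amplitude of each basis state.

After the circuit, the state carries amplitude -sqrt(2 - sqrt(2))/4 on |000>, sqrt(sqrt(2) + 2)/4 on |001>, 0 on |010>, 0 on |011>, -sqrt(6 - 3*sqrt(2))/4 on |100>, sqrt(3*sqrt(2) + 6)/4 on |101>, 0 on |110>, 0 on |111>. Key observation: steps 9-10 multiply out to the identity, so the circuit reduces to the remaining gates.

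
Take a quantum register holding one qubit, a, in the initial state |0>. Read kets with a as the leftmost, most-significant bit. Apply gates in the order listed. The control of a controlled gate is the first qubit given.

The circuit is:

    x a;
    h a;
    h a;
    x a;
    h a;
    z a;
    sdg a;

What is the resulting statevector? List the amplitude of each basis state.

After the circuit, the state carries amplitude sqrt(2)/2 on |0>, sqrt(2)*I/2 on |1>. Key observation: steps 3-6 multiply out to the identity, so the circuit reduces to the remaining gates.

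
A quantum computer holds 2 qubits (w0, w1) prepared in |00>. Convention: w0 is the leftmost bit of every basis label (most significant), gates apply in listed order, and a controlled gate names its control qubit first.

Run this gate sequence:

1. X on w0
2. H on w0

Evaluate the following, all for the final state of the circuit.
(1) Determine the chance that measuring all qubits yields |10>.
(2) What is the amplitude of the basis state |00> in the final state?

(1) The probability of measuring |10> is 1/2.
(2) |00> carries amplitude sqrt(2)/2 in the final state.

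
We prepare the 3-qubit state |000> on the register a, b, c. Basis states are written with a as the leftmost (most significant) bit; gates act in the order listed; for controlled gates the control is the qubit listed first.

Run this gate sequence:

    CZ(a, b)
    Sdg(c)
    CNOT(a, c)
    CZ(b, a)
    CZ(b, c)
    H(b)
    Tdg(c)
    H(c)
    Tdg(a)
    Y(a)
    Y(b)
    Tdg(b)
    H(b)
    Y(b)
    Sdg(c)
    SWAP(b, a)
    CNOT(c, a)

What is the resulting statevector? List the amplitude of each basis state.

The final amplitudes are 0 on |000>, 0 on |001>, sqrt(2)*(-I - exp(I*pi/4))/4 on |010>, sqrt(2)*(1 + exp(3*I*pi/4))/4 on |011>, 0 on |100>, 0 on |101>, sqrt(2)*(-exp(I*pi/4) + I)/4 on |110>, sqrt(2)*(-1 + exp(3*I*pi/4))/4 on |111>.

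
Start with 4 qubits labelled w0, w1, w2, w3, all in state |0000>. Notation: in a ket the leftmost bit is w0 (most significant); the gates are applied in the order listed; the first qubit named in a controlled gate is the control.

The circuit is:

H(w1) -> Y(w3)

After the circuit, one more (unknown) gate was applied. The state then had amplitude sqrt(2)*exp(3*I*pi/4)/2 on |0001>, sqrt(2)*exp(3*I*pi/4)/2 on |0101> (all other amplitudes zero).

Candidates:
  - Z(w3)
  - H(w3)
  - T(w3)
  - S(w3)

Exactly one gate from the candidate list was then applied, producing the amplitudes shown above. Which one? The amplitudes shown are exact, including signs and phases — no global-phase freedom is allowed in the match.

The unique candidate consistent with the amplitudes is T(w3).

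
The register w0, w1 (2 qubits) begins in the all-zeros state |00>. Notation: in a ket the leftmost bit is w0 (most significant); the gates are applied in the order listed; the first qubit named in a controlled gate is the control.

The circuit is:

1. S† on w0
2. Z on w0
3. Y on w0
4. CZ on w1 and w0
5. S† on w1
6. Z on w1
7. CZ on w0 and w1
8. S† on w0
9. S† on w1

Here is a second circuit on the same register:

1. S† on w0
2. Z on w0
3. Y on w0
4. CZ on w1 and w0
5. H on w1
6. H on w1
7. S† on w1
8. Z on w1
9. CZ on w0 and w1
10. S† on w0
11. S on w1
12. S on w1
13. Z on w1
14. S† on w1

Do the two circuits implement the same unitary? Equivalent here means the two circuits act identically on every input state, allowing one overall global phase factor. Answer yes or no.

Yes, they are equivalent — the unitaries differ by at most a global phase.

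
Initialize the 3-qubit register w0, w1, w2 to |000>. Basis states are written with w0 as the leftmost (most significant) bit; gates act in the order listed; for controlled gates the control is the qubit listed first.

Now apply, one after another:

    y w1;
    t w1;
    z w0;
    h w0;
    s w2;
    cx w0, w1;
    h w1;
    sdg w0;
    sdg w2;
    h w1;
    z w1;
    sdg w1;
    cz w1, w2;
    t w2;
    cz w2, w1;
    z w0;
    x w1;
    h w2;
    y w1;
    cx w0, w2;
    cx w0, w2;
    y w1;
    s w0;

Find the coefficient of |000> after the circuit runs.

The amplitude on |000> is -exp(I*pi/4)/2. Key observation: the block from step 19 through step 22 cancels to the identity and can be dropped.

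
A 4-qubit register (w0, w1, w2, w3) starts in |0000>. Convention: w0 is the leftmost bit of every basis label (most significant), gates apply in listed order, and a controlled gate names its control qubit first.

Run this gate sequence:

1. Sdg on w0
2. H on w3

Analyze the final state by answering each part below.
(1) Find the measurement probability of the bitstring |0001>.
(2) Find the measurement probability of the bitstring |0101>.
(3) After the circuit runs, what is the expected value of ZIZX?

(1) The probability of measuring |0001> is 1/2.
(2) The probability of measuring |0101> is 0.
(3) The observable ZIZX averages to 1.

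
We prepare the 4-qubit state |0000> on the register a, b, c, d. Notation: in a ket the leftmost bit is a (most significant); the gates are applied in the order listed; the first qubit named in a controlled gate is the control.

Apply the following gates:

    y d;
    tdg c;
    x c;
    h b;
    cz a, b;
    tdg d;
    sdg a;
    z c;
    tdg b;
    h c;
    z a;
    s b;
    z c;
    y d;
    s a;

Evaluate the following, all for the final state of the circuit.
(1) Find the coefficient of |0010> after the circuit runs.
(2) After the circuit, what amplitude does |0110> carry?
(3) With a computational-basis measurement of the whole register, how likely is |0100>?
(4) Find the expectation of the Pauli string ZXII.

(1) |0010> carries amplitude exp(3*I*pi/4)/2 in the final state.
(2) The amplitude on |0110> is -1/2.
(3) The probability of measuring |0100> is 1/4.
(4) The expectation value of ZXII is sqrt(2)/2.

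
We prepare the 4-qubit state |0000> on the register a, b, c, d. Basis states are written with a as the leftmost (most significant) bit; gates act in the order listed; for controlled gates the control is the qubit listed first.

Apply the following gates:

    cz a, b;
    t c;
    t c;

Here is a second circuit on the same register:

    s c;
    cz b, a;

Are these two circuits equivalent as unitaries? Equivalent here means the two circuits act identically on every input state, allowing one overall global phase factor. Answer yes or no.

Yes: on every input state the two circuits agree up to one overall phase factor.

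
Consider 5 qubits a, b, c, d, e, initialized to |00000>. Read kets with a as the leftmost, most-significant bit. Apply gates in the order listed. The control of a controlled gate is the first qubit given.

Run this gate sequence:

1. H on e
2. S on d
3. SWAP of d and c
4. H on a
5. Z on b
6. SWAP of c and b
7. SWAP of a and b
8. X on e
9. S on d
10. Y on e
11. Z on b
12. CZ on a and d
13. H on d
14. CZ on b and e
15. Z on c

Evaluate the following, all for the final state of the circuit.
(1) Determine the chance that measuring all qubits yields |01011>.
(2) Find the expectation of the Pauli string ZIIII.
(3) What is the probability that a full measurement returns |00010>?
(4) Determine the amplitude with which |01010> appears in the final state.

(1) The probability of measuring |01011> is 1/8.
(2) The expectation value of ZIIII is 1.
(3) The probability of measuring |00010> is 1/8.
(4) The final state's coefficient on |01010> equals sqrt(2)*I/4.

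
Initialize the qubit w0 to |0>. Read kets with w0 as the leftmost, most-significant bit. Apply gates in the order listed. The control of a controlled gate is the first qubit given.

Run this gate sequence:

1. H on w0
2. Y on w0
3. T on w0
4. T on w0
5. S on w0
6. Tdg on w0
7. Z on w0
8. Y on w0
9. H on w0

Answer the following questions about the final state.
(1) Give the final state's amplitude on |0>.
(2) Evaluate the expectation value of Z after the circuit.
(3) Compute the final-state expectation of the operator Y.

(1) |0> carries amplitude 1/2 - exp(3*I*pi/4)/2 in the final state.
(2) In the final state, Z has expectation sqrt(2)/2.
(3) In the final state, Y has expectation -sqrt(2)/2.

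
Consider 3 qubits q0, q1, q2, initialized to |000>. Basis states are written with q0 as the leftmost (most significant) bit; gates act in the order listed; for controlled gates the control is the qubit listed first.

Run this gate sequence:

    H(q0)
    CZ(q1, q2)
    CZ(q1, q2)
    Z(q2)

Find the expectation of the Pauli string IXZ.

The expectation value of IXZ is 0. Key observation: the block from step 2 through step 3 cancels to the identity and can be dropped.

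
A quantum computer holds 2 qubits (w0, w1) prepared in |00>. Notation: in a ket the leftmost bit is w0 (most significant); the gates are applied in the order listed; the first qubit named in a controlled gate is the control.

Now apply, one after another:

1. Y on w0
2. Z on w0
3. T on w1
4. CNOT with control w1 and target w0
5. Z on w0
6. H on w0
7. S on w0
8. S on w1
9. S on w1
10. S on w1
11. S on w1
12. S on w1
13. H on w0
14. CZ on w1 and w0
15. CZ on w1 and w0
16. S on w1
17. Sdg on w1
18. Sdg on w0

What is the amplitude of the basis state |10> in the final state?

The amplitude on |10> is 1/2 + I/2. Key observation: gates 9-12 undo each other exactly, leaving only the rest of the circuit to track.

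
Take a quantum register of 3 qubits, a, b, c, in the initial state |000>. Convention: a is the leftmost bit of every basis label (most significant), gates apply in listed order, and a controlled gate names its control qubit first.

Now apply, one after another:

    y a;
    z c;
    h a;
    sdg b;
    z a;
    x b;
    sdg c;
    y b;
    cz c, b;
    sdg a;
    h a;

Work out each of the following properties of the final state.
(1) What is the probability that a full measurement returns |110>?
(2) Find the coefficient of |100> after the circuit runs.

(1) A full measurement returns |110> with probability 0.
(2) The final state's coefficient on |100> equals 1/2 + I/2.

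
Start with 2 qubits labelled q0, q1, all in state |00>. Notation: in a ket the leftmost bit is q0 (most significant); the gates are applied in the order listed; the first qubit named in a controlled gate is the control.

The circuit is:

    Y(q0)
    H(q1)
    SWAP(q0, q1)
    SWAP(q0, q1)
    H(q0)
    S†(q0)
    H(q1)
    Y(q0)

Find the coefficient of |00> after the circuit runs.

The amplitude on |00> is sqrt(2)*I/2.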